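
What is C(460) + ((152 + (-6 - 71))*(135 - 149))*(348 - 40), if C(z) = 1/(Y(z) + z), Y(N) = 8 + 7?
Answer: -153614999/475 ≈ -3.2340e+5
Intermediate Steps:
Y(N) = 15
C(z) = 1/(15 + z)
C(460) + ((152 + (-6 - 71))*(135 - 149))*(348 - 40) = 1/(15 + 460) + ((152 + (-6 - 71))*(135 - 149))*(348 - 40) = 1/475 + ((152 - 77)*(-14))*308 = 1/475 + (75*(-14))*308 = 1/475 - 1050*308 = 1/475 - 323400 = -153614999/475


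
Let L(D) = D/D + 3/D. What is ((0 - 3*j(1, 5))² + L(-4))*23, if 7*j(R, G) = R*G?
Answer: 21827/196 ≈ 111.36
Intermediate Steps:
L(D) = 1 + 3/D
j(R, G) = G*R/7 (j(R, G) = (R*G)/7 = (G*R)/7 = G*R/7)
((0 - 3*j(1, 5))² + L(-4))*23 = ((0 - 3*5/7)² + (3 - 4)/(-4))*23 = ((0 - 3*5/7)² - ¼*(-1))*23 = ((0 - 15/7)² + ¼)*23 = ((-15/7)² + ¼)*23 = (225/49 + ¼)*23 = (949/196)*23 = 21827/196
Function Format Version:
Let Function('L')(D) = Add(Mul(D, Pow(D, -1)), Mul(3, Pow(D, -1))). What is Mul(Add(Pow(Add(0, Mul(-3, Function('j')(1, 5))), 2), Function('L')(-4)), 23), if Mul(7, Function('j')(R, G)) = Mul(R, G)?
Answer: Rational(21827, 196) ≈ 111.36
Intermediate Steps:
Function('L')(D) = Add(1, Mul(3, Pow(D, -1)))
Function('j')(R, G) = Mul(Rational(1, 7), G, R) (Function('j')(R, G) = Mul(Rational(1, 7), Mul(R, G)) = Mul(Rational(1, 7), Mul(G, R)) = Mul(Rational(1, 7), G, R))
Mul(Add(Pow(Add(0, Mul(-3, Function('j')(1, 5))), 2), Function('L')(-4)), 23) = Mul(Add(Pow(Add(0, Mul(-3, Mul(Rational(1, 7), 5, 1))), 2), Mul(Pow(-4, -1), Add(3, -4))), 23) = Mul(Add(Pow(Add(0, Mul(-3, Rational(5, 7))), 2), Mul(Rational(-1, 4), -1)), 23) = Mul(Add(Pow(Add(0, Rational(-15, 7)), 2), Rational(1, 4)), 23) = Mul(Add(Pow(Rational(-15, 7), 2), Rational(1, 4)), 23) = Mul(Add(Rational(225, 49), Rational(1, 4)), 23) = Mul(Rational(949, 196), 23) = Rational(21827, 196)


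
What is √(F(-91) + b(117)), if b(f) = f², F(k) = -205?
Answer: 2*√3371 ≈ 116.12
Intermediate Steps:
√(F(-91) + b(117)) = √(-205 + 117²) = √(-205 + 13689) = √13484 = 2*√3371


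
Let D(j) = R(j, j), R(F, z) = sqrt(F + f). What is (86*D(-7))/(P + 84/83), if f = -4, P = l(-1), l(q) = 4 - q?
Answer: 7138*I*sqrt(11)/499 ≈ 47.443*I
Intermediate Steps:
P = 5 (P = 4 - 1*(-1) = 4 + 1 = 5)
R(F, z) = sqrt(-4 + F) (R(F, z) = sqrt(F - 4) = sqrt(-4 + F))
D(j) = sqrt(-4 + j)
(86*D(-7))/(P + 84/83) = (86*sqrt(-4 - 7))/(5 + 84/83) = (86*sqrt(-11))/(5 + 84*(1/83)) = (86*(I*sqrt(11)))/(5 + 84/83) = (86*I*sqrt(11))/(499/83) = (86*I*sqrt(11))*(83/499) = 7138*I*sqrt(11)/499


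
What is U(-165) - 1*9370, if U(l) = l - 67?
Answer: -9602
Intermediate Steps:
U(l) = -67 + l
U(-165) - 1*9370 = (-67 - 165) - 1*9370 = -232 - 9370 = -9602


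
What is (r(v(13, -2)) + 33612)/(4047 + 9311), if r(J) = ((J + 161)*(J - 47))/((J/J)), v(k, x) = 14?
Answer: 27837/13358 ≈ 2.0839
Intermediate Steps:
r(J) = (-47 + J)*(161 + J) (r(J) = ((161 + J)*(-47 + J))/1 = ((-47 + J)*(161 + J))*1 = (-47 + J)*(161 + J))
(r(v(13, -2)) + 33612)/(4047 + 9311) = ((-7567 + 14**2 + 114*14) + 33612)/(4047 + 9311) = ((-7567 + 196 + 1596) + 33612)/13358 = (-5775 + 33612)*(1/13358) = 27837*(1/13358) = 27837/13358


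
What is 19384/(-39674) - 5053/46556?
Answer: -551457113/923531372 ≈ -0.59712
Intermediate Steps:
19384/(-39674) - 5053/46556 = 19384*(-1/39674) - 5053*1/46556 = -9692/19837 - 5053/46556 = -551457113/923531372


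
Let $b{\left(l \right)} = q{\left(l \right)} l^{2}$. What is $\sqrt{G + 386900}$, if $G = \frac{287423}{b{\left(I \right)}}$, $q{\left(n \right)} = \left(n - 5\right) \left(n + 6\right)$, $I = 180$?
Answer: $\frac{\sqrt{531258286730224746}}{1171800} \approx 622.01$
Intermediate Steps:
$q{\left(n \right)} = \left(-5 + n\right) \left(6 + n\right)$
$b{\left(l \right)} = l^{2} \left(-30 + l + l^{2}\right)$ ($b{\left(l \right)} = \left(-30 + l + l^{2}\right) l^{2} = l^{2} \left(-30 + l + l^{2}\right)$)
$G = \frac{287423}{1054620000}$ ($G = \frac{287423}{180^{2} \left(-30 + 180 + 180^{2}\right)} = \frac{287423}{32400 \left(-30 + 180 + 32400\right)} = \frac{287423}{32400 \cdot 32550} = \frac{287423}{1054620000} \approx 0.00027254$)
$\sqrt{G + 386900} = \sqrt{\frac{287423}{1054620000} + 386900} = \sqrt{\frac{408032478287423}{1054620000}} = \frac{\sqrt{531258286730224746}}{1171800}$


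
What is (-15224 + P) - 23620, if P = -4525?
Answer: -43369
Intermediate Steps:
(-15224 + P) - 23620 = (-15224 - 4525) - 23620 = -19749 - 23620 = -43369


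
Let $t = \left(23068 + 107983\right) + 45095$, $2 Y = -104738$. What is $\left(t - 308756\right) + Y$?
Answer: $-184979$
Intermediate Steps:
$Y = -52369$ ($Y = \frac{1}{2} \left(-104738\right) = -52369$)
$t = 176146$ ($t = 131051 + 45095 = 176146$)
$\left(t - 308756\right) + Y = \left(176146 - 308756\right) - 52369 = -132610 - 52369 = -184979$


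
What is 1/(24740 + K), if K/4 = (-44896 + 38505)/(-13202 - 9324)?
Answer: 1609/39808486 ≈ 4.0419e-5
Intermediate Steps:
K = 1826/1609 (K = 4*((-44896 + 38505)/(-13202 - 9324)) = 4*(-6391/(-22526)) = 4*(-6391*(-1/22526)) = 4*(913/3218) = 1826/1609 ≈ 1.1349)
1/(24740 + K) = 1/(24740 + 1826/1609) = 1/(39808486/1609) = 1609/39808486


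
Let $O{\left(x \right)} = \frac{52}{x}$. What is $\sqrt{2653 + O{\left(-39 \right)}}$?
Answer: $\frac{\sqrt{23865}}{3} \approx 51.494$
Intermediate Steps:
$\sqrt{2653 + O{\left(-39 \right)}} = \sqrt{2653 + \frac{52}{-39}} = \sqrt{2653 + 52 \left(- \frac{1}{39}\right)} = \sqrt{2653 - \frac{4}{3}} = \sqrt{\frac{7955}{3}} = \frac{\sqrt{23865}}{3}$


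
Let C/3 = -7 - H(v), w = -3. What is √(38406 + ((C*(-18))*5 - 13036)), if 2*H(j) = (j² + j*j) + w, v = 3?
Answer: √29285 ≈ 171.13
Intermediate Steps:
H(j) = -3/2 + j² (H(j) = ((j² + j*j) - 3)/2 = ((j² + j²) - 3)/2 = (2*j² - 3)/2 = (-3 + 2*j²)/2 = -3/2 + j²)
C = -87/2 (C = 3*(-7 - (-3/2 + 3²)) = 3*(-7 - (-3/2 + 9)) = 3*(-7 - 1*15/2) = 3*(-7 - 15/2) = 3*(-29/2) = -87/2 ≈ -43.500)
√(38406 + ((C*(-18))*5 - 13036)) = √(38406 + (-87/2*(-18)*5 - 13036)) = √(38406 + (783*5 - 13036)) = √(38406 + (3915 - 13036)) = √(38406 - 9121) = √29285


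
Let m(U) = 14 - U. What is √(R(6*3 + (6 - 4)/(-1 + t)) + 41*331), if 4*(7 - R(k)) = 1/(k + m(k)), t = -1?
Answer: √10645138/28 ≈ 116.52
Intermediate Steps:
R(k) = 391/56 (R(k) = 7 - 1/(4*(k + (14 - k))) = 7 - ¼/14 = 7 - ¼*1/14 = 7 - 1/56 = 391/56)
√(R(6*3 + (6 - 4)/(-1 + t)) + 41*331) = √(391/56 + 41*331) = √(391/56 + 13571) = √(760367/56) = √10645138/28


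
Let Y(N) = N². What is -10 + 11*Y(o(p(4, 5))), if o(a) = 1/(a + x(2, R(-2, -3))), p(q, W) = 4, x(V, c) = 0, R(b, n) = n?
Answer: -149/16 ≈ -9.3125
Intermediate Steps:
o(a) = 1/a (o(a) = 1/(a + 0) = 1/a)
-10 + 11*Y(o(p(4, 5))) = -10 + 11*(1/4)² = -10 + 11*(¼)² = -10 + 11*(1/16) = -10 + 11/16 = -149/16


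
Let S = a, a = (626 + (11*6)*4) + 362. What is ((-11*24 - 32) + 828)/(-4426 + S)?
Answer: -266/1587 ≈ -0.16761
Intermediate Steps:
a = 1252 (a = (626 + 66*4) + 362 = (626 + 264) + 362 = 890 + 362 = 1252)
S = 1252
((-11*24 - 32) + 828)/(-4426 + S) = ((-11*24 - 32) + 828)/(-4426 + 1252) = ((-264 - 32) + 828)/(-3174) = (-296 + 828)*(-1/3174) = 532*(-1/3174) = -266/1587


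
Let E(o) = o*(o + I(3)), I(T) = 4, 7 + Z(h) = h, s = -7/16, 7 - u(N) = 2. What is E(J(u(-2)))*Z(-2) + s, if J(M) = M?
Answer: -6487/16 ≈ -405.44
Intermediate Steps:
u(N) = 5 (u(N) = 7 - 1*2 = 7 - 2 = 5)
s = -7/16 (s = -7*1/16 = -7/16 ≈ -0.43750)
Z(h) = -7 + h
E(o) = o*(4 + o) (E(o) = o*(o + 4) = o*(4 + o))
E(J(u(-2)))*Z(-2) + s = (5*(4 + 5))*(-7 - 2) - 7/16 = (5*9)*(-9) - 7/16 = 45*(-9) - 7/16 = -405 - 7/16 = -6487/16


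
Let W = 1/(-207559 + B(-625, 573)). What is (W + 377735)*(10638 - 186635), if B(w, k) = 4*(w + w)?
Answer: -14130970527142408/212559 ≈ -6.6480e+10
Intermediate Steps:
B(w, k) = 8*w (B(w, k) = 4*(2*w) = 8*w)
W = -1/212559 (W = 1/(-207559 + 8*(-625)) = 1/(-207559 - 5000) = 1/(-212559) = -1/212559 ≈ -4.7046e-6)
(W + 377735)*(10638 - 186635) = (-1/212559 + 377735)*(10638 - 186635) = (80290973864/212559)*(-175997) = -14130970527142408/212559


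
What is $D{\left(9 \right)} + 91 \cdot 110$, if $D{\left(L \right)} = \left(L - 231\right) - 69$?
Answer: $9719$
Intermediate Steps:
$D{\left(L \right)} = -300 + L$ ($D{\left(L \right)} = \left(-231 + L\right) - 69 = -300 + L$)
$D{\left(9 \right)} + 91 \cdot 110 = \left(-300 + 9\right) + 91 \cdot 110 = -291 + 10010 = 9719$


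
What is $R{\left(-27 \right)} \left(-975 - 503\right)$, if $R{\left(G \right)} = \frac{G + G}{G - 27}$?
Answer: $-1478$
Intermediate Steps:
$R{\left(G \right)} = \frac{2 G}{-27 + G}$
$R{\left(-27 \right)} \left(-975 - 503\right) = 2 \left(-27\right) \frac{1}{-27 - 27} \left(-975 - 503\right) = 2 \left(-27\right) \frac{1}{-54} \left(-1478\right) = 2 \left(-27\right) \left(- \frac{1}{54}\right) \left(-1478\right) = 1 \left(-1478\right) = -1478$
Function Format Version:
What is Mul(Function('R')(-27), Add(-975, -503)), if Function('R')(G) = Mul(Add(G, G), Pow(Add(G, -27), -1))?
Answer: -1478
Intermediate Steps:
Function('R')(G) = Mul(2, G, Pow(Add(-27, G), -1)) (Function('R')(G) = Mul(Mul(2, G), Pow(Add(-27, G), -1)) = Mul(2, G, Pow(Add(-27, G), -1)))
Mul(Function('R')(-27), Add(-975, -503)) = Mul(Mul(2, -27, Pow(Add(-27, -27), -1)), Add(-975, -503)) = Mul(Mul(2, -27, Pow(-54, -1)), -1478) = Mul(Mul(2, -27, Rational(-1, 54)), -1478) = Mul(1, -1478) = -1478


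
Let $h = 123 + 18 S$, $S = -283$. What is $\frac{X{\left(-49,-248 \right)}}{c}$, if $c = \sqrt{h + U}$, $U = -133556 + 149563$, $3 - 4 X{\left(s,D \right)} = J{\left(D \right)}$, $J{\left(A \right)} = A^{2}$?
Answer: $- \frac{61501 \sqrt{2759}}{22072} \approx -146.36$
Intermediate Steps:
$h = -4971$ ($h = 123 + 18 \left(-283\right) = 123 - 5094 = -4971$)
$X{\left(s,D \right)} = \frac{3}{4} - \frac{D^{2}}{4}$
$U = 16007$
$c = 2 \sqrt{2759}$ ($c = \sqrt{-4971 + 16007} = \sqrt{11036} = 2 \sqrt{2759} \approx 105.05$)
$\frac{X{\left(-49,-248 \right)}}{c} = \frac{\frac{3}{4} - \frac{\left(-248\right)^{2}}{4}}{2 \sqrt{2759}} = \left(\frac{3}{4} - 15376\right) \frac{\sqrt{2759}}{5518} = - \frac{61501 \frac{\sqrt{2759}}{5518}}{4} = - \frac{61501 \sqrt{2759}}{22072}$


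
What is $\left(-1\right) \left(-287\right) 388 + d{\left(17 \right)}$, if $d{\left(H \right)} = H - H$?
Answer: $111356$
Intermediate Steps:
$d{\left(H \right)} = 0$
$\left(-1\right) \left(-287\right) 388 + d{\left(17 \right)} = \left(-1\right) \left(-287\right) 388 + 0 = 287 \cdot 388 + 0 = 111356 + 0 = 111356$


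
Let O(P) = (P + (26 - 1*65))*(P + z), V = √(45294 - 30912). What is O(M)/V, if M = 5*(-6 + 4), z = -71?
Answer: 1323*√1598/1598 ≈ 33.096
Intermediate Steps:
V = 3*√1598 (V = √14382 = 3*√1598 ≈ 119.92)
M = -10 (M = 5*(-2) = -10)
O(P) = (-71 + P)*(-39 + P) (O(P) = (P + (26 - 1*65))*(P - 71) = (P + (26 - 65))*(-71 + P) = (P - 39)*(-71 + P) = (-39 + P)*(-71 + P) = (-71 + P)*(-39 + P))
O(M)/V = (2769 + (-10)² - 110*(-10))/((3*√1598)) = (2769 + 100 + 1100)*(√1598/4794) = 3969*(√1598/4794) = 1323*√1598/1598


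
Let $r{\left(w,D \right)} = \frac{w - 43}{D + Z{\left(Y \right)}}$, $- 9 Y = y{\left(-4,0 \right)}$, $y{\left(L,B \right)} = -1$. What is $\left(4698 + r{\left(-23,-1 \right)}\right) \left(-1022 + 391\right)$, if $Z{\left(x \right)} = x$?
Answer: $- \frac{12045159}{4} \approx -3.0113 \cdot 10^{6}$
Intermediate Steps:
$Y = \frac{1}{9}$ ($Y = \left(- \frac{1}{9}\right) \left(-1\right) = \frac{1}{9} \approx 0.11111$)
$r{\left(w,D \right)} = \frac{-43 + w}{\frac{1}{9} + D}$ ($r{\left(w,D \right)} = \frac{w - 43}{D + \frac{1}{9}} = \frac{-43 + w}{\frac{1}{9} + D}$)
$\left(4698 + r{\left(-23,-1 \right)}\right) \left(-1022 + 391\right) = \left(4698 + \frac{9 \left(-43 - 23\right)}{1 + 9 \left(-1\right)}\right) \left(-1022 + 391\right) = \left(4698 + 9 \frac{1}{1 - 9} \left(-66\right)\right) \left(-631\right) = \left(4698 + 9 \frac{1}{-8} \left(-66\right)\right) \left(-631\right) = \left(4698 + 9 \left(- \frac{1}{8}\right) \left(-66\right)\right) \left(-631\right) = \left(4698 + \frac{297}{4}\right) \left(-631\right) = \frac{19089}{4} \left(-631\right) = - \frac{12045159}{4}$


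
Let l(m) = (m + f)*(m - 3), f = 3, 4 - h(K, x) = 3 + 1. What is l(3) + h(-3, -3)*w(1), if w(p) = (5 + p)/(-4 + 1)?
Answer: 0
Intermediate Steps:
h(K, x) = 0 (h(K, x) = 4 - (3 + 1) = 4 - 1*4 = 4 - 4 = 0)
w(p) = -5/3 - p/3 (w(p) = (5 + p)/(-3) = (5 + p)*(-⅓) = -5/3 - p/3)
l(m) = (-3 + m)*(3 + m) (l(m) = (m + 3)*(m - 3) = (3 + m)*(-3 + m) = (-3 + m)*(3 + m))
l(3) + h(-3, -3)*w(1) = (-9 + 3²) + 0*(-5/3 - ⅓*1) = (-9 + 9) + 0*(-5/3 - ⅓) = 0 + 0*(-2) = 0 + 0 = 0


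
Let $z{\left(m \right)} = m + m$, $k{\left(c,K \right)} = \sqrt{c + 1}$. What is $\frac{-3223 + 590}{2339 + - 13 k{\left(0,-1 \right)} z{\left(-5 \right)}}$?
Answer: $- \frac{2633}{2469} \approx -1.0664$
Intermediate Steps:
$k{\left(c,K \right)} = \sqrt{1 + c}$
$z{\left(m \right)} = 2 m$
$\frac{-3223 + 590}{2339 + - 13 k{\left(0,-1 \right)} z{\left(-5 \right)}} = \frac{-3223 + 590}{2339 + - 13 \sqrt{1 + 0} \cdot 2 \left(-5\right)} = - \frac{2633}{2339 + - 13 \sqrt{1} \left(-10\right)} = - \frac{2633}{2339 + \left(-13\right) 1 \left(-10\right)} = - \frac{2633}{2339 - -130} = - \frac{2633}{2339 + 130} = - \frac{2633}{2469}$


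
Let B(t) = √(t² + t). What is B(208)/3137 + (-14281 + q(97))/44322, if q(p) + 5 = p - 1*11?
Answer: -7100/22161 + 4*√2717/3137 ≈ -0.25392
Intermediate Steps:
q(p) = -16 + p (q(p) = -5 + (p - 1*11) = -5 + (p - 11) = -5 + (-11 + p) = -16 + p)
B(t) = √(t + t²)
B(208)/3137 + (-14281 + q(97))/44322 = √(208*(1 + 208))/3137 + (-14281 + (-16 + 97))/44322 = √(208*209)*(1/3137) + (-14281 + 81)*(1/44322) = √43472*(1/3137) - 14200*1/44322 = (4*√2717)*(1/3137) - 7100/22161 = 4*√2717/3137 - 7100/22161 = -7100/22161 + 4*√2717/3137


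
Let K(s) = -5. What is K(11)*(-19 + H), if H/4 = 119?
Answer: -2285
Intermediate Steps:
H = 476 (H = 4*119 = 476)
K(11)*(-19 + H) = -5*(-19 + 476) = -5*457 = -2285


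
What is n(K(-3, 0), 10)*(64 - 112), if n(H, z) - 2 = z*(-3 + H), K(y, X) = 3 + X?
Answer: -96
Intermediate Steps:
n(H, z) = 2 + z*(-3 + H)
n(K(-3, 0), 10)*(64 - 112) = (2 - 3*10 + (3 + 0)*10)*(64 - 112) = (2 - 30 + 3*10)*(-48) = (2 - 30 + 30)*(-48) = 2*(-48) = -96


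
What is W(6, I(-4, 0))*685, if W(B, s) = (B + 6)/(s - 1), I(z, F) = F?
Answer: -8220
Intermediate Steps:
W(B, s) = (6 + B)/(-1 + s)
W(6, I(-4, 0))*685 = ((6 + 6)/(-1 + 0))*685 = (12/(-1))*685 = -1*12*685 = -12*685 = -8220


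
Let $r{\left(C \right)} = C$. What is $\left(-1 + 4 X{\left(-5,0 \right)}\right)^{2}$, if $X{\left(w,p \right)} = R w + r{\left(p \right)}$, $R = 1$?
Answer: $441$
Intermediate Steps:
$X{\left(w,p \right)} = p + w$ ($X{\left(w,p \right)} = 1 w + p = w + p = p + w$)
$\left(-1 + 4 X{\left(-5,0 \right)}\right)^{2} = \left(-1 + 4 \left(0 - 5\right)\right)^{2} = \left(-1 + 4 \left(-5\right)\right)^{2} = \left(-1 - 20\right)^{2} = \left(-21\right)^{2} = 441$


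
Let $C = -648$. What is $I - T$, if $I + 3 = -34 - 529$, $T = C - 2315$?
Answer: $2397$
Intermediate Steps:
$T = -2963$ ($T = -648 - 2315 = -2963$)
$I = -566$ ($I = -3 - 563 = -566$)
$I - T = -566 - -2963 = -566 + 2963 = 2397$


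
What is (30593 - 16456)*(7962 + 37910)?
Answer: 648492464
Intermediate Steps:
(30593 - 16456)*(7962 + 37910) = 14137*45872 = 648492464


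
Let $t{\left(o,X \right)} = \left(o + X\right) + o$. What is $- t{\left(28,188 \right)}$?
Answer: $-244$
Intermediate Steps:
$t{\left(o,X \right)} = X + 2 o$ ($t{\left(o,X \right)} = \left(X + o\right) + o = X + 2 o$)
$- t{\left(28,188 \right)} = - (188 + 2 \cdot 28) = - (188 + 56) = \left(-1\right) 244 = -244$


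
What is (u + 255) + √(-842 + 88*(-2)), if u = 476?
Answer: 731 + I*√1018 ≈ 731.0 + 31.906*I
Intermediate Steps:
(u + 255) + √(-842 + 88*(-2)) = (476 + 255) + √(-842 + 88*(-2)) = 731 + √(-842 - 176) = 731 + √(-1018) = 731 + I*√1018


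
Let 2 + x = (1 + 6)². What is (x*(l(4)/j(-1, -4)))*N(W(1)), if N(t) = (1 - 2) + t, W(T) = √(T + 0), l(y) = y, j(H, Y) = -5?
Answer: 0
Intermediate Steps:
W(T) = √T
x = 47 (x = -2 + (1 + 6)² = -2 + 7² = -2 + 49 = 47)
N(t) = -1 + t
(x*(l(4)/j(-1, -4)))*N(W(1)) = (47*(4/(-5)))*(-1 + √1) = (47*(4*(-⅕)))*(-1 + 1) = (47*(-⅘))*0 = -188/5*0 = 0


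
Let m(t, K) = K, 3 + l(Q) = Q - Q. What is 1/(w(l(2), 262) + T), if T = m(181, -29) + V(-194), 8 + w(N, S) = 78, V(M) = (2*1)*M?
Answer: -1/347 ≈ -0.0028818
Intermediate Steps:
l(Q) = -3 (l(Q) = -3 + (Q - Q) = -3 + 0 = -3)
V(M) = 2*M
w(N, S) = 70 (w(N, S) = -8 + 78 = 70)
T = -417 (T = -29 + 2*(-194) = -29 - 388 = -417)
1/(w(l(2), 262) + T) = 1/(70 - 417) = 1/(-347) = -1/347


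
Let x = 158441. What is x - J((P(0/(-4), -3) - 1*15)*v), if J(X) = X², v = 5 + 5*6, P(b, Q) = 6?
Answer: 59216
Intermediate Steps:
v = 35 (v = 5 + 30 = 35)
x - J((P(0/(-4), -3) - 1*15)*v) = 158441 - ((6 - 1*15)*35)² = 158441 - ((6 - 15)*35)² = 158441 - (-9*35)² = 158441 - 1*(-315)² = 158441 - 1*99225 = 158441 - 99225 = 59216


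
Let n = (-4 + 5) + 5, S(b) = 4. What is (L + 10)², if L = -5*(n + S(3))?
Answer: 1600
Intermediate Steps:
n = 6 (n = 1 + 5 = 6)
L = -50 (L = -5*(6 + 4) = -5*10 = -50)
(L + 10)² = (-50 + 10)² = (-40)² = 1600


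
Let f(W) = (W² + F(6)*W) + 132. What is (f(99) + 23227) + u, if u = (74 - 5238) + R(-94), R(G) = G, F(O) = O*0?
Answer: 27902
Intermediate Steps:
F(O) = 0
u = -5258 (u = (74 - 5238) - 94 = -5164 - 94 = -5258)
f(W) = 132 + W² (f(W) = (W² + 0*W) + 132 = (W² + 0) + 132 = W² + 132 = 132 + W²)
(f(99) + 23227) + u = ((132 + 99²) + 23227) - 5258 = ((132 + 9801) + 23227) - 5258 = (9933 + 23227) - 5258 = 33160 - 5258 = 27902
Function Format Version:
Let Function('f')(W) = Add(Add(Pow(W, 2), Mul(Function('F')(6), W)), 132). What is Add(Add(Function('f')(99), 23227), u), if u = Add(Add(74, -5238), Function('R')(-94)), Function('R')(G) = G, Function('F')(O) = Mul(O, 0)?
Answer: 27902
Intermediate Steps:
Function('F')(O) = 0
u = -5258 (u = Add(Add(74, -5238), -94) = Add(-5164, -94) = -5258)
Function('f')(W) = Add(132, Pow(W, 2)) (Function('f')(W) = Add(Add(Pow(W, 2), Mul(0, W)), 132) = Add(Add(Pow(W, 2), 0), 132) = Add(Pow(W, 2), 132) = Add(132, Pow(W, 2)))
Add(Add(Function('f')(99), 23227), u) = Add(Add(Add(132, Pow(99, 2)), 23227), -5258) = Add(Add(Add(132, 9801), 23227), -5258) = Add(Add(9933, 23227), -5258) = Add(33160, -5258) = 27902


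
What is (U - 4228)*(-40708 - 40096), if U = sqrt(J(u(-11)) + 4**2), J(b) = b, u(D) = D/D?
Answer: 341639312 - 80804*sqrt(17) ≈ 3.4131e+8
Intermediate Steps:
u(D) = 1
U = sqrt(17) (U = sqrt(1 + 4**2) = sqrt(1 + 16) = sqrt(17) ≈ 4.1231)
(U - 4228)*(-40708 - 40096) = (sqrt(17) - 4228)*(-40708 - 40096) = (-4228 + sqrt(17))*(-80804) = 341639312 - 80804*sqrt(17)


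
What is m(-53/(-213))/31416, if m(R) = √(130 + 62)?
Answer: √3/3927 ≈ 0.00044106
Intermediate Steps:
m(R) = 8*√3 (m(R) = √192 = 8*√3)
m(-53/(-213))/31416 = (8*√3)/31416 = (8*√3)*(1/31416) = √3/3927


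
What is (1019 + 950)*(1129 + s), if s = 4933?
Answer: 11936078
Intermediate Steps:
(1019 + 950)*(1129 + s) = (1019 + 950)*(1129 + 4933) = 1969*6062 = 11936078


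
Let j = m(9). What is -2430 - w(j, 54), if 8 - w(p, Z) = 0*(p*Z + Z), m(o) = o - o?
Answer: -2438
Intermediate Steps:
m(o) = 0
j = 0
w(p, Z) = 8 (w(p, Z) = 8 - 0*(p*Z + Z) = 8 - 0*(Z*p + Z) = 8 - 0*(Z + Z*p) = 8 - 1*0 = 8 + 0 = 8)
-2430 - w(j, 54) = -2430 - 1*8 = -2430 - 8 = -2438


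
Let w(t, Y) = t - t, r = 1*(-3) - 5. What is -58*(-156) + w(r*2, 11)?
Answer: 9048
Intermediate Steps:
r = -8 (r = -3 - 5 = -8)
w(t, Y) = 0
-58*(-156) + w(r*2, 11) = -58*(-156) + 0 = 9048 + 0 = 9048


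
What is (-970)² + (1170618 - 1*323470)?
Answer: 1788048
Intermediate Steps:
(-970)² + (1170618 - 1*323470) = 940900 + (1170618 - 323470) = 940900 + 847148 = 1788048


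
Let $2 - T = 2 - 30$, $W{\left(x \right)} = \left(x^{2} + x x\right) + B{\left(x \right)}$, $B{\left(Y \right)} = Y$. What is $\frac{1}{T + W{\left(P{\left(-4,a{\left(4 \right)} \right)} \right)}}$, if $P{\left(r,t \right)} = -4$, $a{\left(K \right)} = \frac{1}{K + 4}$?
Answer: $\frac{1}{58} \approx 0.017241$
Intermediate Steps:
$a{\left(K \right)} = \frac{1}{4 + K}$
$W{\left(x \right)} = x + 2 x^{2}$ ($W{\left(x \right)} = \left(x^{2} + x x\right) + x = \left(x^{2} + x^{2}\right) + x = 2 x^{2} + x = x + 2 x^{2}$)
$T = 30$ ($T = 2 - \left(2 - 30\right) = 2 - -28 = 2 + 28 = 30$)
$\frac{1}{T + W{\left(P{\left(-4,a{\left(4 \right)} \right)} \right)}} = \frac{1}{30 - 4 \left(1 + 2 \left(-4\right)\right)} = \frac{1}{30 - 4 \left(1 - 8\right)} = \frac{1}{30 - -28} = \frac{1}{30 + 28} = \frac{1}{58}$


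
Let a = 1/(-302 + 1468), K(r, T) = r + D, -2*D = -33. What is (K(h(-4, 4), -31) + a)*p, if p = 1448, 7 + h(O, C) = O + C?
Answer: 8020472/583 ≈ 13757.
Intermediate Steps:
D = 33/2 (D = -1/2*(-33) = 33/2 ≈ 16.500)
h(O, C) = -7 + C + O (h(O, C) = -7 + (O + C) = -7 + (C + O) = -7 + C + O)
K(r, T) = 33/2 + r (K(r, T) = r + 33/2 = 33/2 + r)
a = 1/1166 ≈ 0.00085763
(K(h(-4, 4), -31) + a)*p = ((33/2 + (-7 + 4 - 4)) + 1/1166)*1448 = ((33/2 - 7) + 1/1166)*1448 = (19/2 + 1/1166)*1448 = (5539/583)*1448 = 8020472/583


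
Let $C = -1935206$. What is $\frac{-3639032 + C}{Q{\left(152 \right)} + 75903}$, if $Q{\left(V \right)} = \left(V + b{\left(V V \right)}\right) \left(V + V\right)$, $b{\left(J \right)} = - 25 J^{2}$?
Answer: $\frac{5574238}{4056840479489} \approx 1.374 \cdot 10^{-6}$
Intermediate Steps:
$Q{\left(V \right)} = 2 V \left(V - 25 V^{4}\right)$ ($Q{\left(V \right)} = \left(V - 25 \left(V V\right)^{2}\right) \left(V + V\right) = \left(V - 25 \left(V^{2}\right)^{2}\right) 2 V = \left(V - 25 V^{4}\right) 2 V = 2 V \left(V - 25 V^{4}\right)$)
$\frac{-3639032 + C}{Q{\left(152 \right)} + 75903} = \frac{-3639032 - 1935206}{152^{2} \left(2 - 50 \cdot 152^{3}\right) + 75903} = - \frac{5574238}{23104 \left(2 - 175590400\right) + 75903} = - \frac{5574238}{23104 \left(-175590398\right) + 75903} = - \frac{5574238}{-4056840555392 + 75903} = - \frac{5574238}{-4056840479489} = \left(-5574238\right) \left(- \frac{1}{4056840479489}\right) = \frac{5574238}{4056840479489}$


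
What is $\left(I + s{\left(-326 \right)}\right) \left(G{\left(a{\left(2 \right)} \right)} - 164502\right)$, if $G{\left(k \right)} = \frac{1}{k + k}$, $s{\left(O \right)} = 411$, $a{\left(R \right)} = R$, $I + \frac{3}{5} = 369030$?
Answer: $- \frac{607735923207}{10} \approx -6.0774 \cdot 10^{10}$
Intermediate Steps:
$I = \frac{1845147}{5}$ ($I = - \frac{3}{5} + 369030 = \frac{1845147}{5} \approx 3.6903 \cdot 10^{5}$)
$G{\left(k \right)} = \frac{1}{2 k}$
$\left(I + s{\left(-326 \right)}\right) \left(G{\left(a{\left(2 \right)} \right)} - 164502\right) = \left(\frac{1845147}{5} + 411\right) \left(\frac{1}{2 \cdot 2} - 164502\right) = \frac{1847202 \left(\frac{1}{2} \cdot \frac{1}{2} - 164502\right)}{5} = \frac{1847202 \left(\frac{1}{4} - 164502\right)}{5} = \frac{1847202}{5} \left(- \frac{658007}{4}\right) = - \frac{607735923207}{10}$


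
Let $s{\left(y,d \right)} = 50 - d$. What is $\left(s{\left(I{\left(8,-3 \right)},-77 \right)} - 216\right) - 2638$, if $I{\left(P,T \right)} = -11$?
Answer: $-2727$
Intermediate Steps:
$\left(s{\left(I{\left(8,-3 \right)},-77 \right)} - 216\right) - 2638 = \left(\left(50 - -77\right) - 216\right) - 2638 = \left(\left(50 + 77\right) - 216\right) - 2638 = \left(127 - 216\right) - 2638 = -89 - 2638 = -2727$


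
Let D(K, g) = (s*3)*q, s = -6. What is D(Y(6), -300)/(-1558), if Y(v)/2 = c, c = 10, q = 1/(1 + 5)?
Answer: 3/1558 ≈ 0.0019255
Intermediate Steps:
q = ⅙ (q = 1/6 = ⅙ ≈ 0.16667)
Y(v) = 20 (Y(v) = 2*10 = 20)
D(K, g) = -3 (D(K, g) = -6*3*(⅙) = -18*⅙ = -3)
D(Y(6), -300)/(-1558) = -3/(-1558) = -3*(-1/1558) = 3/1558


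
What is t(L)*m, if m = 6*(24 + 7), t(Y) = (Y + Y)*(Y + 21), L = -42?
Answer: 328104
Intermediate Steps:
t(Y) = 2*Y*(21 + Y) (t(Y) = (2*Y)*(21 + Y) = 2*Y*(21 + Y))
m = 186 (m = 6*31 = 186)
t(L)*m = (2*(-42)*(21 - 42))*186 = (2*(-42)*(-21))*186 = 1764*186 = 328104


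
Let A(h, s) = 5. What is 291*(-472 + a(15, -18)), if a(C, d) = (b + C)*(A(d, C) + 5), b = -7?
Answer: -114072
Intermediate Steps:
a(C, d) = -70 + 10*C (a(C, d) = (-7 + C)*(5 + 5) = (-7 + C)*10 = -70 + 10*C)
291*(-472 + a(15, -18)) = 291*(-472 + (-70 + 10*15)) = 291*(-472 + (-70 + 150)) = 291*(-472 + 80) = 291*(-392) = -114072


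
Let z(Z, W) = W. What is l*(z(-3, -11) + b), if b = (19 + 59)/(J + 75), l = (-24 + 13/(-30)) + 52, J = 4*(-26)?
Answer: -328319/870 ≈ -377.38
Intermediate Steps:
J = -104
l = 827/30 (l = (-24 + 13*(-1/30)) + 52 = (-24 - 13/30) + 52 = -733/30 + 52 = 827/30 ≈ 27.567)
b = -78/29 (b = (19 + 59)/(-104 + 75) = 78/(-29) = 78*(-1/29) = -78/29 ≈ -2.6897)
l*(z(-3, -11) + b) = 827*(-11 - 78/29)/30 = (827/30)*(-397/29) = -328319/870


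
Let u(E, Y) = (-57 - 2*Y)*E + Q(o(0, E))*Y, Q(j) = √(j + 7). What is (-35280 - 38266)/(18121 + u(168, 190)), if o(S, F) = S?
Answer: 813345214/611456865 + 2794748*√7/611456865 ≈ 1.3423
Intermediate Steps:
Q(j) = √(7 + j)
u(E, Y) = E*(-57 - 2*Y) + Y*√7 (u(E, Y) = (-57 - 2*Y)*E + √(7 + 0)*Y = E*(-57 - 2*Y) + √7*Y = E*(-57 - 2*Y) + Y*√7)
(-35280 - 38266)/(18121 + u(168, 190)) = (-35280 - 38266)/(18121 + (-57*168 + 190*√7 - 2*168*190)) = -73546/(18121 + (-9576 + 190*√7 - 63840)) = -73546/(18121 + (-73416 + 190*√7)) = -73546/(-55295 + 190*√7)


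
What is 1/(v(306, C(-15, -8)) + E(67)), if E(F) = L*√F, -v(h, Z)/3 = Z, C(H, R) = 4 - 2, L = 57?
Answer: 2/72549 + 19*√67/72549 ≈ 0.0021712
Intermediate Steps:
C(H, R) = 2
v(h, Z) = -3*Z
E(F) = 57*√F
1/(v(306, C(-15, -8)) + E(67)) = 1/(-3*2 + 57*√67) = 1/(-6 + 57*√67)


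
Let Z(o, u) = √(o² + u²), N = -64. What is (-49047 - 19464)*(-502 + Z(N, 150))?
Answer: 34392522 - 137022*√6649 ≈ 2.3220e+7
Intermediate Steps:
(-49047 - 19464)*(-502 + Z(N, 150)) = (-49047 - 19464)*(-502 + √((-64)² + 150²)) = -68511*(-502 + √(4096 + 22500)) = -68511*(-502 + √26596) = -68511*(-502 + 2*√6649) = 34392522 - 137022*√6649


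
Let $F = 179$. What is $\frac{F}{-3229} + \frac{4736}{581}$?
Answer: $\frac{15188545}{1876049} \approx 8.096$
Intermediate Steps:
$\frac{F}{-3229} + \frac{4736}{581} = \frac{179}{-3229} + \frac{4736}{581} = 179 \left(- \frac{1}{3229}\right) + 4736 \cdot \frac{1}{581} = - \frac{179}{3229} + \frac{4736}{581} = \frac{15188545}{1876049}$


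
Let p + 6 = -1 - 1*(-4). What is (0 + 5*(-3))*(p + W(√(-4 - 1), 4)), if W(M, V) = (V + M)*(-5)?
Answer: 345 + 75*I*√5 ≈ 345.0 + 167.71*I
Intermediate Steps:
p = -3 (p = -6 + (-1 - 1*(-4)) = -6 + (-1 + 4) = -6 + 3 = -3)
W(M, V) = -5*M - 5*V (W(M, V) = (M + V)*(-5) = -5*M - 5*V)
(0 + 5*(-3))*(p + W(√(-4 - 1), 4)) = (0 + 5*(-3))*(-3 + (-5*√(-4 - 1) - 5*4)) = (0 - 15)*(-3 + (-5*I*√5 - 20)) = -15*(-3 + (-5*I*√5 - 20)) = -15*(-3 + (-20 - 5*I*√5)) = -15*(-23 - 5*I*√5) = 345 + 75*I*√5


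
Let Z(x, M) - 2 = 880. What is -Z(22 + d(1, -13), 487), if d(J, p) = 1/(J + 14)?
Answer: -882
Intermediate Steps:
d(J, p) = 1/(14 + J)
Z(x, M) = 882 (Z(x, M) = 2 + 880 = 882)
-Z(22 + d(1, -13), 487) = -1*882 = -882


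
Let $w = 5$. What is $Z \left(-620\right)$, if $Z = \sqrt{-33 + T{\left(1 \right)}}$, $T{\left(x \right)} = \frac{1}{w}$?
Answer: $- 248 i \sqrt{205} \approx - 3550.8 i$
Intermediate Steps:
$T{\left(x \right)} = \frac{1}{5}$
$Z = \frac{2 i \sqrt{205}}{5}$ ($Z = \sqrt{-33 + \frac{1}{5}} = \sqrt{- \frac{164}{5}} = \frac{2 i \sqrt{205}}{5} \approx 5.7271 i$)
$Z \left(-620\right) = \frac{2 i \sqrt{205}}{5} \left(-620\right) = - 248 i \sqrt{205}$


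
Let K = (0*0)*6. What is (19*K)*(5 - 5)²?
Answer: 0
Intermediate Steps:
K = 0 (K = 0*6 = 0)
(19*K)*(5 - 5)² = (19*0)*(5 - 5)² = 0*0² = 0*0 = 0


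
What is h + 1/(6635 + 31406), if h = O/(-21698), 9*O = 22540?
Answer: -428624429/3714361281 ≈ -0.11540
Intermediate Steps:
O = 22540/9 (O = (⅑)*22540 = 22540/9 ≈ 2504.4)
h = -11270/97641 (h = (22540/9)/(-21698) = (22540/9)*(-1/21698) = -11270/97641 ≈ -0.11542)
h + 1/(6635 + 31406) = -11270/97641 + 1/(6635 + 31406) = -11270/97641 + 1/38041 = -428624429/3714361281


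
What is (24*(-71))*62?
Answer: -105648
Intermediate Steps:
(24*(-71))*62 = -1704*62 = -105648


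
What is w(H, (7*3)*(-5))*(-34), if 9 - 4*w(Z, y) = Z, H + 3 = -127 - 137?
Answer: -2346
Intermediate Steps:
H = -267 (H = -3 + (-127 - 137) = -3 - 264 = -267)
w(Z, y) = 9/4 - Z/4
w(H, (7*3)*(-5))*(-34) = (9/4 - 1/4*(-267))*(-34) = (9/4 + 267/4)*(-34) = 69*(-34) = -2346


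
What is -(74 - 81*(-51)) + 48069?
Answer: 43864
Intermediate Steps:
-(74 - 81*(-51)) + 48069 = -(74 + 4131) + 48069 = -1*4205 + 48069 = -4205 + 48069 = 43864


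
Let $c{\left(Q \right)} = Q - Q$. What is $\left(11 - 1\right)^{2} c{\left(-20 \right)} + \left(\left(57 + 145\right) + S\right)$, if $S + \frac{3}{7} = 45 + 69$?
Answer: $\frac{2209}{7} \approx 315.57$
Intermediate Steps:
$S = \frac{795}{7}$ ($S = - \frac{3}{7} + \left(45 + 69\right) = - \frac{3}{7} + 114 = \frac{795}{7} \approx 113.57$)
$c{\left(Q \right)} = 0$
$\left(11 - 1\right)^{2} c{\left(-20 \right)} + \left(\left(57 + 145\right) + S\right) = \left(11 - 1\right)^{2} \cdot 0 + \left(\left(57 + 145\right) + \frac{795}{7}\right) = 10^{2} \cdot 0 + \left(202 + \frac{795}{7}\right) = 100 \cdot 0 + \frac{2209}{7} = 0 + \frac{2209}{7} = \frac{2209}{7}$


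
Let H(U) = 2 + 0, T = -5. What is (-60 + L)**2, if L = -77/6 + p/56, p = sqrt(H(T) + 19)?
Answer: 21388555/4032 - 437*sqrt(21)/168 ≈ 5292.8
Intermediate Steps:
H(U) = 2
p = sqrt(21) (p = sqrt(2 + 19) = sqrt(21) ≈ 4.5826)
L = -77/6 + sqrt(21)/56 ≈ -12.751
(-60 + L)**2 = (-60 + (-77/6 + sqrt(21)/56))**2 = (-437/6 + sqrt(21)/56)**2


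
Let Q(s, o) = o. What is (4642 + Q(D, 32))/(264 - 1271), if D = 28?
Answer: -246/53 ≈ -4.6415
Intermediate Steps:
(4642 + Q(D, 32))/(264 - 1271) = (4642 + 32)/(264 - 1271) = 4674/(-1007) = 4674*(-1/1007) = -246/53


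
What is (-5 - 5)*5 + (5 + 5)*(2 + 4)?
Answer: 10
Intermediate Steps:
(-5 - 5)*5 + (5 + 5)*(2 + 4) = -10*5 + 10*6 = -50 + 60 = 10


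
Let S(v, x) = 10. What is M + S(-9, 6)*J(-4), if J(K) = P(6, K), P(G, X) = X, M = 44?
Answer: 4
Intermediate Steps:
J(K) = K
M + S(-9, 6)*J(-4) = 44 + 10*(-4) = 44 - 40 = 4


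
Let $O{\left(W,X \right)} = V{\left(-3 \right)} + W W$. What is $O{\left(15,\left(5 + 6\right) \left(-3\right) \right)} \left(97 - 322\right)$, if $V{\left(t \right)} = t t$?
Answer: $-52650$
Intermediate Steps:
$V{\left(t \right)} = t^{2}$
$O{\left(W,X \right)} = 9 + W^{2}$ ($O{\left(W,X \right)} = \left(-3\right)^{2} + W W = 9 + W^{2}$)
$O{\left(15,\left(5 + 6\right) \left(-3\right) \right)} \left(97 - 322\right) = \left(9 + 15^{2}\right) \left(97 - 322\right) = \left(9 + 225\right) \left(-225\right) = 234 \left(-225\right) = -52650$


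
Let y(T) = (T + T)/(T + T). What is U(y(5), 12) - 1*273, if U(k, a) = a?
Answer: -261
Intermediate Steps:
y(T) = 1 (y(T) = (2*T)/((2*T)) = (2*T)*(1/(2*T)) = 1)
U(y(5), 12) - 1*273 = 12 - 1*273 = 12 - 273 = -261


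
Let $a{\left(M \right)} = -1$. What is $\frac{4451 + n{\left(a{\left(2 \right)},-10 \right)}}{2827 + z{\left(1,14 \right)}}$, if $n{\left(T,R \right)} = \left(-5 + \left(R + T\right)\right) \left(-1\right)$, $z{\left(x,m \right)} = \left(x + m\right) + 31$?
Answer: $\frac{4467}{2873} \approx 1.5548$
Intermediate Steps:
$z{\left(x,m \right)} = 31 + m + x$ ($z{\left(x,m \right)} = \left(m + x\right) + 31 = 31 + m + x$)
$n{\left(T,R \right)} = 5 - R - T$ ($n{\left(T,R \right)} = \left(-5 + R + T\right) \left(-1\right) = 5 - R - T$)
$\frac{4451 + n{\left(a{\left(2 \right)},-10 \right)}}{2827 + z{\left(1,14 \right)}} = \frac{4451 - -16}{2827 + \left(31 + 14 + 1\right)} = \frac{4451 + \left(5 + 10 + 1\right)}{2827 + 46} = \frac{4451 + 16}{2873} = 4467 \cdot \frac{1}{2873} = \frac{4467}{2873}$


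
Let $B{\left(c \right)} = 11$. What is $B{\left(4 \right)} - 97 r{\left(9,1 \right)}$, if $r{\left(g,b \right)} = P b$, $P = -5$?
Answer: $496$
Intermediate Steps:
$r{\left(g,b \right)} = - 5 b$
$B{\left(4 \right)} - 97 r{\left(9,1 \right)} = 11 - 97 \left(\left(-5\right) 1\right) = 11 - -485 = 11 + 485 = 496$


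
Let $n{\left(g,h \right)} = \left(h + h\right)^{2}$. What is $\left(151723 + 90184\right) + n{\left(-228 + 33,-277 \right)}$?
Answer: $548823$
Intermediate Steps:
$n{\left(g,h \right)} = 4 h^{2}$ ($n{\left(g,h \right)} = \left(2 h\right)^{2} = 4 h^{2}$)
$\left(151723 + 90184\right) + n{\left(-228 + 33,-277 \right)} = \left(151723 + 90184\right) + 4 \left(-277\right)^{2} = 241907 + 4 \cdot 76729 = 241907 + 306916 = 548823$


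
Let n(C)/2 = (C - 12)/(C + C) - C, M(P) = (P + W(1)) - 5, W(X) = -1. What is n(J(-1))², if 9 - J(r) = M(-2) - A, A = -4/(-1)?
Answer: 84681/49 ≈ 1728.2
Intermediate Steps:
M(P) = -6 + P (M(P) = (P - 1) - 5 = (-1 + P) - 5 = -6 + P)
A = 4 (A = -4*(-1) = 4)
J(r) = 21 (J(r) = 9 - ((-6 - 2) - 1*4) = 9 - (-8 - 4) = 9 - 1*(-12) = 9 + 12 = 21)
n(C) = -2*C + (-12 + C)/C (n(C) = 2*((C - 12)/(C + C) - C) = 2*((-12 + C)/((2*C)) - C) = 2*((-12 + C)*(1/(2*C)) - C) = 2*((-12 + C)/(2*C) - C) = 2*(-C + (-12 + C)/(2*C)) = -2*C + (-12 + C)/C)
n(J(-1))² = (1 - 12/21 - 2*21)² = (1 - 12*1/21 - 42)² = (1 - 4/7 - 42)² = (-291/7)² = 84681/49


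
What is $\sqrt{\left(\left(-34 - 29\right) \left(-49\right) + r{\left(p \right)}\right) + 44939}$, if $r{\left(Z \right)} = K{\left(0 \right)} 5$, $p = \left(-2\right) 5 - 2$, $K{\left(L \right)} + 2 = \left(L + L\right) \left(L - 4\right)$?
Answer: $4 \sqrt{3001} \approx 219.13$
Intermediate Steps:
$K{\left(L \right)} = -2 + 2 L \left(-4 + L\right)$ ($K{\left(L \right)} = -2 + \left(L + L\right) \left(L - 4\right) = -2 + 2 L \left(-4 + L\right)$)
$p = -12$ ($p = -10 - 2 = -12$)
$r{\left(Z \right)} = -10$ ($r{\left(Z \right)} = \left(-2 - 0 + 2 \cdot 0^{2}\right) 5 = \left(-2 + 0 + 2 \cdot 0\right) 5 = \left(-2 + 0 + 0\right) 5 = \left(-2\right) 5 = -10$)
$\sqrt{\left(\left(-34 - 29\right) \left(-49\right) + r{\left(p \right)}\right) + 44939} = \sqrt{\left(\left(-34 - 29\right) \left(-49\right) - 10\right) + 44939} = \sqrt{\left(\left(-63\right) \left(-49\right) - 10\right) + 44939} = \sqrt{\left(3087 - 10\right) + 44939} = \sqrt{3077 + 44939} = \sqrt{48016} = 4 \sqrt{3001}$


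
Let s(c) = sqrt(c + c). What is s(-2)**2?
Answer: -4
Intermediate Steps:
s(c) = sqrt(2)*sqrt(c) (s(c) = sqrt(2*c) = sqrt(2)*sqrt(c))
s(-2)**2 = (sqrt(2)*sqrt(-2))**2 = (sqrt(2)*(I*sqrt(2)))**2 = (2*I)**2 = -4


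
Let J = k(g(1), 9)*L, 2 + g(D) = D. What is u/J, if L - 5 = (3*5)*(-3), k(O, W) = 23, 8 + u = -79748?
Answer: 19939/230 ≈ 86.691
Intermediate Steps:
u = -79756 (u = -8 - 79748 = -79756)
g(D) = -2 + D
L = -40 (L = 5 + (3*5)*(-3) = 5 + 15*(-3) = 5 - 45 = -40)
J = -920 (J = 23*(-40) = -920)
u/J = -79756/(-920) = -79756*(-1/920) = 19939/230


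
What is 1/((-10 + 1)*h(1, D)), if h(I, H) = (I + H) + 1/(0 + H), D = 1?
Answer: -1/27 ≈ -0.037037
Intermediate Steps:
h(I, H) = H + I + 1/H (h(I, H) = (H + I) + 1/H = H + I + 1/H)
1/((-10 + 1)*h(1, D)) = 1/((-10 + 1)*(1 + 1 + 1/1)) = 1/(-9*(1 + 1 + 1)) = 1/(-9*3) = 1/(-27) = -1/27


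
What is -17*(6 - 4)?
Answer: -34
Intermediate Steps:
-17*(6 - 4) = -17*2 = -34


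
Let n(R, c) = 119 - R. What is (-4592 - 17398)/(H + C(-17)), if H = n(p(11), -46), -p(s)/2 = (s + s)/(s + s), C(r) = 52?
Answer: -21990/173 ≈ -127.11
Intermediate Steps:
p(s) = -2 (p(s) = -2*(s + s)/(s + s) = -2*2*s/(2*s) = -2*2*s*1/(2*s) = -2*1 = -2)
H = 121 (H = 119 - 1*(-2) = 119 + 2 = 121)
(-4592 - 17398)/(H + C(-17)) = (-4592 - 17398)/(121 + 52) = -21990/173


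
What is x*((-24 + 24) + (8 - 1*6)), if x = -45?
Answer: -90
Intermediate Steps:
x*((-24 + 24) + (8 - 1*6)) = -45*((-24 + 24) + (8 - 1*6)) = -45*(0 + (8 - 6)) = -45*(0 + 2) = -45*2 = -90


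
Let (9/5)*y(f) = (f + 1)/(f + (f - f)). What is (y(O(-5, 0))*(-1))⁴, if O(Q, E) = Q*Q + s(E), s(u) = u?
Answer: 456976/4100625 ≈ 0.11144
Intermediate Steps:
O(Q, E) = E + Q² (O(Q, E) = Q*Q + E = Q² + E = E + Q²)
y(f) = 5*(1 + f)/(9*f) (y(f) = 5*((f + 1)/(f + (f - f)))/9 = 5*((1 + f)/(f + 0))/9 = 5*((1 + f)/f)/9 = 5*(1 + f)/(9*f))
(y(O(-5, 0))*(-1))⁴ = ((5*(1 + (0 + (-5)²))/(9*(0 + (-5)²)))*(-1))⁴ = ((5*(1 + (0 + 25))/(9*(0 + 25)))*(-1))⁴ = (((5/9)*(1 + 25)/25)*(-1))⁴ = (((5/9)*(1/25)*26)*(-1))⁴ = ((26/45)*(-1))⁴ = (-26/45)⁴ = 456976/4100625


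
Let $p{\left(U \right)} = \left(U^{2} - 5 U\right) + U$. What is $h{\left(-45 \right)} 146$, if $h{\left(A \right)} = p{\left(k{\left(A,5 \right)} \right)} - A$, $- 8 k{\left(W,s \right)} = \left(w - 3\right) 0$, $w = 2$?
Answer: $6570$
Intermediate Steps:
$k{\left(W,s \right)} = 0$ ($k{\left(W,s \right)} = - \frac{\left(2 - 3\right) 0}{8} = - \frac{\left(-1\right) 0}{8} = \left(- \frac{1}{8}\right) 0 = 0$)
$p{\left(U \right)} = U^{2} - 4 U$
$h{\left(A \right)} = - A$ ($h{\left(A \right)} = 0 \left(-4 + 0\right) - A = 0 \left(-4\right) - A = 0 - A = - A$)
$h{\left(-45 \right)} 146 = \left(-1\right) \left(-45\right) 146 = 45 \cdot 146 = 6570$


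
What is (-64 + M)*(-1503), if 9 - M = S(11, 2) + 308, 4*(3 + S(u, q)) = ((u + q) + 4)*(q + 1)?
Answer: 2240973/4 ≈ 5.6024e+5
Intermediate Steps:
S(u, q) = -3 + (1 + q)*(4 + q + u)/4 (S(u, q) = -3 + (((u + q) + 4)*(q + 1))/4 = -3 + (((q + u) + 4)*(1 + q))/4 = -3 + ((4 + q + u)*(1 + q))/4 = -3 + ((1 + q)*(4 + q + u))/4 = -3 + (1 + q)*(4 + q + u)/4)
M = -1235/4 (M = 9 - ((-2 + (¼)*11 + (¼)*2² + (5/4)*2 + (¼)*2*11) + 308) = 9 - ((-2 + 11/4 + (¼)*4 + 5/2 + 11/2) + 308) = 9 - ((-2 + 11/4 + 1 + 5/2 + 11/2) + 308) = 9 - (39/4 + 308) = 9 - 1*1271/4 = 9 - 1271/4 = -1235/4 ≈ -308.75)
(-64 + M)*(-1503) = (-64 - 1235/4)*(-1503) = -1491/4*(-1503) = 2240973/4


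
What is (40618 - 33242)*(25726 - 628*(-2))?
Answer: 199019232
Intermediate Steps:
(40618 - 33242)*(25726 - 628*(-2)) = 7376*(25726 + 1256) = 7376*26982 = 199019232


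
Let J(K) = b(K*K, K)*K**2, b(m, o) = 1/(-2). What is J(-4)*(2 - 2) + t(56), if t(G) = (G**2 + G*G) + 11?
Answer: 6283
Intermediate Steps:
b(m, o) = -1/2
t(G) = 11 + 2*G**2 (t(G) = (G**2 + G**2) + 11 = 2*G**2 + 11 = 11 + 2*G**2)
J(K) = -K**2/2
J(-4)*(2 - 2) + t(56) = (-1/2*(-4)**2)*(2 - 2) + (11 + 2*56**2) = -1/2*16*0 + (11 + 2*3136) = -8*0 + (11 + 6272) = 0 + 6283 = 6283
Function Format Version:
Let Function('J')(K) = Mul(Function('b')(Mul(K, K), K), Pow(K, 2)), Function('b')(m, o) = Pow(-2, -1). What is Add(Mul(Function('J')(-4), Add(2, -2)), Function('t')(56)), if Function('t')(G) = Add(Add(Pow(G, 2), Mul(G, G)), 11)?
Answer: 6283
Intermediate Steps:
Function('b')(m, o) = Rational(-1, 2)
Function('t')(G) = Add(11, Mul(2, Pow(G, 2))) (Function('t')(G) = Add(Add(Pow(G, 2), Pow(G, 2)), 11) = Add(Mul(2, Pow(G, 2)), 11) = Add(11, Mul(2, Pow(G, 2))))
Function('J')(K) = Mul(Rational(-1, 2), Pow(K, 2))
Add(Mul(Function('J')(-4), Add(2, -2)), Function('t')(56)) = Add(Mul(Mul(Rational(-1, 2), Pow(-4, 2)), Add(2, -2)), Add(11, Mul(2, Pow(56, 2)))) = Add(Mul(Mul(Rational(-1, 2), 16), 0), Add(11, Mul(2, 3136))) = Add(Mul(-8, 0), Add(11, 6272)) = Add(0, 6283) = 6283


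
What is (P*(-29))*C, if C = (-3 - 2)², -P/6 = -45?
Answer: -195750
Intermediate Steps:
P = 270 (P = -6*(-45) = 270)
C = 25 (C = (-5)² = 25)
(P*(-29))*C = (270*(-29))*25 = -7830*25 = -195750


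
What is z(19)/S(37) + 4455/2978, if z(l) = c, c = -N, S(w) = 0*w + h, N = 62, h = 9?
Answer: -144541/26802 ≈ -5.3929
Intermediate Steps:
S(w) = 9 (S(w) = 0*w + 9 = 0 + 9 = 9)
c = -62 (c = -1*62 = -62)
z(l) = -62
z(19)/S(37) + 4455/2978 = -62/9 + 4455/2978 = -144541/26802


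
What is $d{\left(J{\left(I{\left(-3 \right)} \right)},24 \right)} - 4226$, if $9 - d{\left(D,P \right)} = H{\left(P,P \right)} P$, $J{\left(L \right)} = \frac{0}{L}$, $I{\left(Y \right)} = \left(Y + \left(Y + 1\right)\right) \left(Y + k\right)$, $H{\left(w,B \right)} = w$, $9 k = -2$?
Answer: $-4793$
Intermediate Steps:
$k = - \frac{2}{9}$ ($k = \frac{1}{9} \left(-2\right) = - \frac{2}{9} \approx -0.22222$)
$I{\left(Y \right)} = \left(1 + 2 Y\right) \left(- \frac{2}{9} + Y\right)$ ($I{\left(Y \right)} = \left(Y + \left(Y + 1\right)\right) \left(Y - \frac{2}{9}\right) = \left(Y + \left(1 + Y\right)\right) \left(- \frac{2}{9} + Y\right) = \left(1 + 2 Y\right) \left(- \frac{2}{9} + Y\right)$)
$J{\left(L \right)} = 0$
$d{\left(D,P \right)} = 9 - P^{2}$ ($d{\left(D,P \right)} = 9 - P P = 9 - P^{2}$)
$d{\left(J{\left(I{\left(-3 \right)} \right)},24 \right)} - 4226 = \left(9 - 24^{2}\right) - 4226 = \left(9 - 576\right) - 4226 = -567 - 4226 = -4793$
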